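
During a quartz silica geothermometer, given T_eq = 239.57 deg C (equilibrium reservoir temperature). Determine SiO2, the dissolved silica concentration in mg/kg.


SiO2 = 10^(5.19 - 1309/(T_eq + 273.15))
SiO2 = 10^(5.19 - 1309/(239.57 + 273.15))
SiO2 = 433.46 mg/kg


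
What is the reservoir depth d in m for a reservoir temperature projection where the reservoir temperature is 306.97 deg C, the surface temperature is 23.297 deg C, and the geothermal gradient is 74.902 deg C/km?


d = (T_res - T_surf) / grad * 1000
d = (306.97 - 23.297) / 74.902 * 1000
d = 3787.3 m


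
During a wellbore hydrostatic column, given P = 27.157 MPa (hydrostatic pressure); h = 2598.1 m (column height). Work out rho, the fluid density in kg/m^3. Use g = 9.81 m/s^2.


rho = P * 1e6 / (g * h)
rho = 27.157 * 1e6 / (9.81 * 2598.1)
rho = 1065.5 kg/m^3


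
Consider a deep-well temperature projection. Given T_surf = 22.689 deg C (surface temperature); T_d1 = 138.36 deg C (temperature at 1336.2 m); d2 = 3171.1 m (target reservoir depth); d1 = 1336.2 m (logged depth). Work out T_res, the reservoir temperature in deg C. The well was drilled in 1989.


Step 1: grad = (T_d1 - T_surf)/d1 * 1000 = (138.36 - 22.689)/1336.2 * 1000 = 86.56713 deg C/km
Step 2: T_res = T_surf + grad*d2/1000 = 22.689 + 86.56713*3171.1/1000 = 297.20 deg C
T_res = 297.20 deg C


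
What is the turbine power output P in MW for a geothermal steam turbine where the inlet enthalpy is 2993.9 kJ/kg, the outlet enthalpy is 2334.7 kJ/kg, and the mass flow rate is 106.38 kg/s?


P = mdot * (h_in - h_out) / 1000
P = 106.38 * (2993.9 - 2334.7) / 1000
P = 70.126 MW


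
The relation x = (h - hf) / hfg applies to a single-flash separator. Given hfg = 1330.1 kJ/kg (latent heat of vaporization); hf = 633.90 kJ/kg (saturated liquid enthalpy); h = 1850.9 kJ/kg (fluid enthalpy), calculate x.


x = (h - hf) / hfg
x = (1850.9 - 633.90) / 1330.1
x = 0.91497


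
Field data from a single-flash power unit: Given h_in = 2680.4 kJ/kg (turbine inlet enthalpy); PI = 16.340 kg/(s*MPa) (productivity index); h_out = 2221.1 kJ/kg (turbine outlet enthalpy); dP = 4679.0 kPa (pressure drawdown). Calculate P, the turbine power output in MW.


Step 1: mdot = PI * dP / 1000 = 16.34 * 4679.0 / 1000 = 76.45486 kg/s
Step 2: P = mdot*(h_in - h_out)/1000 = 76.45486*(2680.4 - 2221.1)/1000 = 35.116 MW
P = 35.116 MW


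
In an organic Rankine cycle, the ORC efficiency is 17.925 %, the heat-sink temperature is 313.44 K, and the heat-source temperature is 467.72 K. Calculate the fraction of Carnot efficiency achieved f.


f = (eta_orc/100) / (1 - Tc/Th)
f = (17.925/100) / (1 - 313.44/467.72)
f = 0.54342


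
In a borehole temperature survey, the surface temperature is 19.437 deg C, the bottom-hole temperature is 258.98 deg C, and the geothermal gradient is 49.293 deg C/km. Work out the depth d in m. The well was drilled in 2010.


d = (T_d - T_surf) / grad * 1000
d = (258.98 - 19.437) / 49.293 * 1000
d = 4859.6 m


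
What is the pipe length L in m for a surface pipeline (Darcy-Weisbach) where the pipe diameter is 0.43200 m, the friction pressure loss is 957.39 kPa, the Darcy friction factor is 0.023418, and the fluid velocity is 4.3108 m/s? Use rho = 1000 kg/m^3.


L = dP*1000*D / (f*rho*vel^2/2)
L = 957.39*1000*0.43200 / (0.023418*1000*4.3108^2/2)
L = 1900.8 m


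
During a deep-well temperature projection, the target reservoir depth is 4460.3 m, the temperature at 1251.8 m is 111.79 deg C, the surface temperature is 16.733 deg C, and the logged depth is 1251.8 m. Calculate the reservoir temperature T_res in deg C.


Step 1: grad = (T_d1 - T_surf)/d1 * 1000 = (111.79 - 16.733)/1251.8 * 1000 = 75.93625 deg C/km
Step 2: T_res = T_surf + grad*d2/1000 = 16.733 + 75.93625*4460.3/1000 = 355.43 deg C
T_res = 355.43 deg C


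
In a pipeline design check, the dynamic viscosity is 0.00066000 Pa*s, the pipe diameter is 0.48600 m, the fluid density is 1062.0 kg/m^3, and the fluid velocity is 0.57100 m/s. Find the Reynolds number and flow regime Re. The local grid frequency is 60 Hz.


Step 1: Re = rho*vel*D/mu = 1062.0*0.571*0.486/0.00066 = 4.4653e+05
Step 2: Re = 4.4653e+05 > 4000, so flow is turbulent.
Re = 4.4653e+05 (turbulent)


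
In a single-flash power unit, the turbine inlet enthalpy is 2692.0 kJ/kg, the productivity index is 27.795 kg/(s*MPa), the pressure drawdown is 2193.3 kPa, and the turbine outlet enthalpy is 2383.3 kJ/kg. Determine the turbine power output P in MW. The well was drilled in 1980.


Step 1: mdot = PI * dP / 1000 = 27.795 * 2193.3 / 1000 = 60.96277 kg/s
Step 2: P = mdot*(h_in - h_out)/1000 = 60.96277*(2692.0 - 2383.3)/1000 = 18.819 MW
P = 18.819 MW


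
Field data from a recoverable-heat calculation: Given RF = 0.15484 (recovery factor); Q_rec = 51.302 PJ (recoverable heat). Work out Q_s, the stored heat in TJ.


Q_s = Q_rec / RF
Q_s = 51.302 / 0.15484
Q_s = 331.3227 PJ
Convert: 331.3227 PJ * 1000.0 = 3.3132e+05 TJ
Q_s = 3.3132e+05 TJ


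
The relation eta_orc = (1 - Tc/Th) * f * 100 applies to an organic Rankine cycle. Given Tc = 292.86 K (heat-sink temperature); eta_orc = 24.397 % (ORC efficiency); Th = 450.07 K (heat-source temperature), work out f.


f = (eta_orc/100) / (1 - Tc/Th)
f = (24.397/100) / (1 - 292.86/450.07)
f = 0.69845


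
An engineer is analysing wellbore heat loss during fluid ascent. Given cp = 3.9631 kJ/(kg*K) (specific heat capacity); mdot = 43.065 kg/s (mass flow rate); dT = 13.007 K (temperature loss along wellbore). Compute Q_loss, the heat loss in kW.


Q_loss = mdot * cp * dT
Q_loss = 43.065 * 3.9631 * 13.007
Q_loss = 2219.9 kW


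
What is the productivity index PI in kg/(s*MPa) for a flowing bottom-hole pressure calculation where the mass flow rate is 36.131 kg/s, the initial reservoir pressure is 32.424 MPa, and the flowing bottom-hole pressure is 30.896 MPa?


PI = mdot / (P_i - P_wf)
PI = 36.131 / (32.424 - 30.896)
PI = 23.646 kg/(s*MPa)


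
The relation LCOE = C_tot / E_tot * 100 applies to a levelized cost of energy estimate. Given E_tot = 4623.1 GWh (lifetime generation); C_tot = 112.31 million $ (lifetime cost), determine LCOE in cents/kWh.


LCOE = C_tot / E_tot * 100
LCOE = 112.31 / 4623.1 * 100
LCOE = 2.4293 cents/kWh


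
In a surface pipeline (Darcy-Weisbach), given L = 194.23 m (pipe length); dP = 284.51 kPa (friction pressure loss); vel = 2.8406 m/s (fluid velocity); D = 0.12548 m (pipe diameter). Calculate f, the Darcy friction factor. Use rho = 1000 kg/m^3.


f = dP*1000 / ((L/D)*(rho*vel^2/2))
f = 284.51*1000 / ((194.23/0.12548)*(1000*2.8406^2/2))
f = 0.045558


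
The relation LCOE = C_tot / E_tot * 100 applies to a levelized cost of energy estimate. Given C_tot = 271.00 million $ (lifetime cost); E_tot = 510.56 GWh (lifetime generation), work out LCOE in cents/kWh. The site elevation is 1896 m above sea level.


LCOE = C_tot / E_tot * 100
LCOE = 271.00 / 510.56 * 100
LCOE = 53.079 cents/kWh


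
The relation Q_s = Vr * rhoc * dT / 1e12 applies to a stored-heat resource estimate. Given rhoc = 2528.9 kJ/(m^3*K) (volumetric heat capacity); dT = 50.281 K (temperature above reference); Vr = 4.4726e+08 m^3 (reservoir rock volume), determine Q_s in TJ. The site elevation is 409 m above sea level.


Q_s = Vr * rhoc * dT / 1e12
Q_s = 4.4726e+08 * 2528.9 * 50.281 / 1e12
Q_s = 56.87162 PJ
Convert: 56.87162 PJ * 1000.0 = 56872 TJ
Q_s = 56872 TJ


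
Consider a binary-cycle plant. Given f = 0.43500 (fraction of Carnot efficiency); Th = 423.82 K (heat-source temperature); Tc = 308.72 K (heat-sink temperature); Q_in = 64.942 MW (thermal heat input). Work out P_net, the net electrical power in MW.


Step 1: eta = (1 - Tc/Th)*f = (1 - 308.72/423.82)*0.435 = 0.1181362
Step 2: P_net = eta * Q_in = 0.1181362 * 64.942 = 7.6720 MW
P_net = 7.6720 MW


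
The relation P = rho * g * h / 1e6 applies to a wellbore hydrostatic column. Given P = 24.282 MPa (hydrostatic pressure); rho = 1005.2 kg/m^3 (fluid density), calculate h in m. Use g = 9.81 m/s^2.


h = P * 1e6 / (g * rho)
h = 24.282 * 1e6 / (9.81 * 1005.2)
h = 2462.4 m


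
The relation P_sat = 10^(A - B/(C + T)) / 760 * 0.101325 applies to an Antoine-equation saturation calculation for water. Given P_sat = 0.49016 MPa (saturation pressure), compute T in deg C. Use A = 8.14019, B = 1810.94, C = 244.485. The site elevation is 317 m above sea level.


T = B / (A - log10(P_sat * 760 / 0.101325)) - C
T = 1810.94 / (8.14019 - log10(0.49016 * 760 / 0.101325)) - 244.485
T = 151.37 deg C


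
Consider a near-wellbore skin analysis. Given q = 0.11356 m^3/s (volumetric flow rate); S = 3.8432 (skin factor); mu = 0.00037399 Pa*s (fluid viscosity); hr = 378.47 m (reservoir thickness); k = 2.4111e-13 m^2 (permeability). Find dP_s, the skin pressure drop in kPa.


dP_s = S * q * mu / (2*pi*k*hr) / 1000
dP_s = 3.8432 * 0.11356 * 0.00037399 / (2*pi*2.4111e-13*378.47) / 1000
dP_s = 284.68 kPa


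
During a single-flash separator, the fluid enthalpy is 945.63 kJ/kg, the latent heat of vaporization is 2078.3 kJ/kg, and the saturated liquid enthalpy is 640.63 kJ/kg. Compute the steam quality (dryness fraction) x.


x = (h - hf) / hfg
x = (945.63 - 640.63) / 2078.3
x = 0.14675


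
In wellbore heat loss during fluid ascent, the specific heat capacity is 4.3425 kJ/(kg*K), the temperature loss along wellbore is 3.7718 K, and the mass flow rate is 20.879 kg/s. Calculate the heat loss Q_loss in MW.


Q_loss = mdot * cp * dT
Q_loss = 20.879 * 4.3425 * 3.7718
Q_loss = 341.9780 kW
Convert: 341.9780 kW * 0.001 = 0.34198 MW
Q_loss = 0.34198 MW


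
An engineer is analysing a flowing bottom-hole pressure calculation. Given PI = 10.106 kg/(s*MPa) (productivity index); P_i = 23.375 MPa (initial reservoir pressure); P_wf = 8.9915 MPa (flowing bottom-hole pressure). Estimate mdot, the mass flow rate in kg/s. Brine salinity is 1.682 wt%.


mdot = (P_i - P_wf) * PI
mdot = (23.375 - 8.9915) * 10.106
mdot = 145.36 kg/s


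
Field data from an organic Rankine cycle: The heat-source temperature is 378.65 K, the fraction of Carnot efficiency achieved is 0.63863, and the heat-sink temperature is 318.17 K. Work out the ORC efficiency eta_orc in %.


eta_orc = (1 - Tc/Th) * f * 100
eta_orc = (1 - 318.17/378.65) * 0.63863 * 100
eta_orc = 10.201 %


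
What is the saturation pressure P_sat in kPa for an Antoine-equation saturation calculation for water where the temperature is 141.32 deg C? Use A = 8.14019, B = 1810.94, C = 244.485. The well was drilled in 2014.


P_sat = 10^(A - B/(C + T)) / 760 * 0.101325
P_sat = 10^(8.14019 - 1810.94/(244.485 + 141.32)) / 760 * 0.101325
P_sat = 0.3725352 MPa
Convert: 0.3725352 MPa * 1000.0 = 372.54 kPa
P_sat = 372.54 kPa


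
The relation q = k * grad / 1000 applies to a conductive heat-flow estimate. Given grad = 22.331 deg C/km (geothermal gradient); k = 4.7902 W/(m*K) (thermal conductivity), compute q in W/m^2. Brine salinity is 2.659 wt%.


q = k * grad / 1000
q = 4.7902 * 22.331 / 1000
q = 0.10697 W/m^2


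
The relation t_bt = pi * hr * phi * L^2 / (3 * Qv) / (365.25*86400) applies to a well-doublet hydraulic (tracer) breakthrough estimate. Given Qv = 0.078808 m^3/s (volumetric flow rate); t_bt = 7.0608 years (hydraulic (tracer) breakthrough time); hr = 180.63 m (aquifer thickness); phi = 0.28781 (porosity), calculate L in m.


L = sqrt(t_bt*365.25*86400*3*Qv / (pi*hr*phi))
L = sqrt(7.0608*365.25*86400*3*0.078808 / (pi*180.63*0.28781))
L = 567.94 m


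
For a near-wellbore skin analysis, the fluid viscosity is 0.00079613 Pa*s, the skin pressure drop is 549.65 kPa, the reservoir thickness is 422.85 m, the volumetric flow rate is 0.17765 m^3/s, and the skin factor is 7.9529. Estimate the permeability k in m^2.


k = S*q*mu / (2*pi*dP_s*1000*hr)
k = 7.9529*0.17765*0.00079613 / (2*pi*549.65*1000*422.85)
k = 7.7023e-13 m^2


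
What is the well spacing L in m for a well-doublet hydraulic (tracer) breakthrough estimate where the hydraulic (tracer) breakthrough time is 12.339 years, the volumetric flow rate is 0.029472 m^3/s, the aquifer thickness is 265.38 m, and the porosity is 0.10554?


L = sqrt(t_bt*365.25*86400*3*Qv / (pi*hr*phi))
L = sqrt(12.339*365.25*86400*3*0.029472 / (pi*265.38*0.10554))
L = 625.52 m


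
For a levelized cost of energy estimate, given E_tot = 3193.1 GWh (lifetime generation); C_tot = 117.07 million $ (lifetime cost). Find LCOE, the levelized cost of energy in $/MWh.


LCOE = C_tot / E_tot * 100
LCOE = 117.07 / 3193.1 * 100
LCOE = 3.666343 cents/kWh
Convert: 3.666343 cents/kWh * 10.0 = 36.663 $/MWh
LCOE = 36.663 $/MWh


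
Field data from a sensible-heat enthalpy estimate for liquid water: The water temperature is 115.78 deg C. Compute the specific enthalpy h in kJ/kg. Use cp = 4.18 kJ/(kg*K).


h = cp * T
h = 4.18 * 115.78
h = 483.96 kJ/kg


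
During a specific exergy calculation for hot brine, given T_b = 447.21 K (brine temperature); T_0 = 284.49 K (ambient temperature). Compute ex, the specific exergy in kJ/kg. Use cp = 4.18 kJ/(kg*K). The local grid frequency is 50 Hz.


ex = cp * ((T_b - T_0) - T_0 * ln(T_b/T_0))
ex = 4.18 * ((447.21 - 284.49) - 284.49 * ln(447.21/284.49))
ex = 142.27 kJ/kg


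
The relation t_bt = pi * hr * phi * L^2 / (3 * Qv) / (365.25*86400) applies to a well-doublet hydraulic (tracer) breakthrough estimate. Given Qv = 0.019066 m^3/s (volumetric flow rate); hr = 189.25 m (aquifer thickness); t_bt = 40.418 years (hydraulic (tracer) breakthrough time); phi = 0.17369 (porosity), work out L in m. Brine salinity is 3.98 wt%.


L = sqrt(t_bt*365.25*86400*3*Qv / (pi*hr*phi))
L = sqrt(40.418*365.25*86400*3*0.019066 / (pi*189.25*0.17369))
L = 840.52 m


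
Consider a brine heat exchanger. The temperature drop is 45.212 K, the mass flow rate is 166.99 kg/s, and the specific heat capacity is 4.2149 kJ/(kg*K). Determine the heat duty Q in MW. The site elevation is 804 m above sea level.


Q = mdot * cp * dT / 1000
Q = 166.99 * 4.2149 * 45.212 / 1000
Q = 31.822 MW


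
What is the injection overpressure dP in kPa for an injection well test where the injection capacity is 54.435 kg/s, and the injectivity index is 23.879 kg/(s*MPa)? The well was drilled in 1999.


dP = mdot * 1000 / II
dP = 54.435 * 1000 / 23.879
dP = 2279.6 kPa


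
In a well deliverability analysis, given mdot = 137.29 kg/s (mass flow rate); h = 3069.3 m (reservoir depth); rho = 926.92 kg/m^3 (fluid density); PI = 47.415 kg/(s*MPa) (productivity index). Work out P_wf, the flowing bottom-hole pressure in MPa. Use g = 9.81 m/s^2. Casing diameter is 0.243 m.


Step 1: P_i = rho*g*h/1e6 = 926.92*9.81*3069.3/1e6 = 27.90941 MPa
Step 2: P_wf = P_i - mdot/PI = 27.90941 - 137.29/47.415 = 25.014 MPa
P_wf = 25.014 MPa


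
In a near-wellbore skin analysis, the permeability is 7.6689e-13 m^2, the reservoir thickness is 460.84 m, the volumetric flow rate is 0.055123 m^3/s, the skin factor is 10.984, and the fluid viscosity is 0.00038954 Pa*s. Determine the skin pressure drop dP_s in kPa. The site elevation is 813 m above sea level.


dP_s = S * q * mu / (2*pi*k*hr) / 1000
dP_s = 10.984 * 0.055123 * 0.00038954 / (2*pi*7.6689e-13*460.84) / 1000
dP_s = 106.21 kPa


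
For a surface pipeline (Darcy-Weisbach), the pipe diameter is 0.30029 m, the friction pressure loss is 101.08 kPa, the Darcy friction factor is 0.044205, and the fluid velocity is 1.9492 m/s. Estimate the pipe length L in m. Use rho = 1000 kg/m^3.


L = dP*1000*D / (f*rho*vel^2/2)
L = 101.08*1000*0.30029 / (0.044205*1000*1.9492^2/2)
L = 361.45 m


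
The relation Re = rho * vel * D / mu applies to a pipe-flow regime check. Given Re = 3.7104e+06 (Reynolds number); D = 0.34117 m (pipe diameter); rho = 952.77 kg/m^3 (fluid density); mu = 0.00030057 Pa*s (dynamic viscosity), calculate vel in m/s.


vel = Re * mu / (rho * D)
vel = 3.7104e+06 * 0.00030057 / (952.77 * 0.34117)
vel = 3.4309 m/s


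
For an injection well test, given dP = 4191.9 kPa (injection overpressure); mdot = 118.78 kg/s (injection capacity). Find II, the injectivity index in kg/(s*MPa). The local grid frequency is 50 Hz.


II = mdot * 1000 / dP
II = 118.78 * 1000 / 4191.9
II = 28.336 kg/(s*MPa)


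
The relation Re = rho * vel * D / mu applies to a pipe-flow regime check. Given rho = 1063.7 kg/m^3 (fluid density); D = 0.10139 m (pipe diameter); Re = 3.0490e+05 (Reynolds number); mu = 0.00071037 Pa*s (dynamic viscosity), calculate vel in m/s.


vel = Re * mu / (rho * D)
vel = 3.0490e+05 * 0.00071037 / (1063.7 * 0.10139)
vel = 2.0083 m/s


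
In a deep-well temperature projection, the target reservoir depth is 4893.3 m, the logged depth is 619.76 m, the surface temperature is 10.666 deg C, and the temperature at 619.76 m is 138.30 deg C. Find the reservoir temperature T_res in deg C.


Step 1: grad = (T_d1 - T_surf)/d1 * 1000 = (138.3 - 10.666)/619.76 * 1000 = 205.9410 deg C/km
Step 2: T_res = T_surf + grad*d2/1000 = 10.666 + 205.9410*4893.3/1000 = 1018.4 deg C
T_res = 1018.4 deg C


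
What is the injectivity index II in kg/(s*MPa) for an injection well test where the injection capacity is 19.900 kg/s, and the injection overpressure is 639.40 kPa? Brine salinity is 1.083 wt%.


II = mdot * 1000 / dP
II = 19.900 * 1000 / 639.40
II = 31.123 kg/(s*MPa)


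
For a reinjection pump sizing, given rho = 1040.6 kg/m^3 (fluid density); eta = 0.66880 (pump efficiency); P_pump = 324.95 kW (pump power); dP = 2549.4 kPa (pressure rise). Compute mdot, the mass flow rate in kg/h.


mdot = P_pump * rho * eta / dP
mdot = 324.95 * 1040.6 * 0.66880 / 2549.4
mdot = 88.70715 kg/s
Convert: 88.70715 kg/s * 3600.0 = 3.1935e+05 kg/h
mdot = 3.1935e+05 kg/h


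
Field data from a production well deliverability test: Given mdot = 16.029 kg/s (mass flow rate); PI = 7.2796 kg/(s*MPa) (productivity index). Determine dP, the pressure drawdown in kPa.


dP = mdot * 1000 / PI
dP = 16.029 * 1000 / 7.2796
dP = 2201.9 kPa


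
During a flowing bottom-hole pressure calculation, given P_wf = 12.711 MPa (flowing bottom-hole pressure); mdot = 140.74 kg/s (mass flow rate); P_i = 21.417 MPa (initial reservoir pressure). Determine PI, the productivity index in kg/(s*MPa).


PI = mdot / (P_i - P_wf)
PI = 140.74 / (21.417 - 12.711)
PI = 16.166 kg/(s*MPa)


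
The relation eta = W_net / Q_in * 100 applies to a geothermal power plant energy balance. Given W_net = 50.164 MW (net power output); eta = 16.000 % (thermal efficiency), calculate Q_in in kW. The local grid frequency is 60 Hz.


Q_in = W_net / (eta / 100)
Q_in = 50.164 / (16.000 / 100)
Q_in = 313.5250 MW
Convert: 313.5250 MW * 1000.0 = 3.1352e+05 kW
Q_in = 3.1352e+05 kW


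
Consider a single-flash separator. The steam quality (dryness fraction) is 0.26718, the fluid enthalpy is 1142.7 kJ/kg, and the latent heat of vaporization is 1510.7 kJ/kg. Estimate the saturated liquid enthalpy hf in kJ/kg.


hf = h - x * hfg
hf = 1142.7 - 0.26718 * 1510.7
hf = 739.07 kJ/kg


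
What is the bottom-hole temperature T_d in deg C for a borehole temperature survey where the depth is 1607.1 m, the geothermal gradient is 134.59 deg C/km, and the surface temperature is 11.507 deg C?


T_d = T_surf + grad * d / 1000
T_d = 11.507 + 134.59 * 1607.1 / 1000
T_d = 227.81 deg C


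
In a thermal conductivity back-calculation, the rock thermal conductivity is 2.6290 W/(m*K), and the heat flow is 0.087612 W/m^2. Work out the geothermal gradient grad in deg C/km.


grad = q / k * 1000
grad = 0.087612 / 2.6290 * 1000
grad = 33.325 deg C/km


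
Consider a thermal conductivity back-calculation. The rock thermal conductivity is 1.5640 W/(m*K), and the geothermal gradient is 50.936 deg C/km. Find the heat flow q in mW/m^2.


q = k * grad / 1000
q = 1.5640 * 50.936 / 1000
q = 0.07966390 W/m^2
Convert: 0.07966390 W/m^2 * 1000.0 = 79.664 mW/m^2
q = 79.664 mW/m^2


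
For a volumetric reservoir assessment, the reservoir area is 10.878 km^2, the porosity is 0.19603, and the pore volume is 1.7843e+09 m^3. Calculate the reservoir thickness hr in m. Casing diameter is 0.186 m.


hr = Vp / (A * 1e6 * phi)
hr = 1.7843e+09 / (10.878 * 1e6 * 0.19603)
hr = 836.75 m


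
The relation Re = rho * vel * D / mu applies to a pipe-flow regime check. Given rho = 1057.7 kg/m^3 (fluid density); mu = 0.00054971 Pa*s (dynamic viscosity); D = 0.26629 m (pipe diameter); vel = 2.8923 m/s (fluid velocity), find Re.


Re = rho * vel * D / mu
Re = 1057.7 * 2.8923 * 0.26629 / 0.00054971
Re = 1.4819e+06


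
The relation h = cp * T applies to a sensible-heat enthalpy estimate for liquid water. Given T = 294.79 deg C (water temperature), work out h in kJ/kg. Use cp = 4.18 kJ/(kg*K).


h = cp * T
h = 4.18 * 294.79
h = 1232.2 kJ/kg


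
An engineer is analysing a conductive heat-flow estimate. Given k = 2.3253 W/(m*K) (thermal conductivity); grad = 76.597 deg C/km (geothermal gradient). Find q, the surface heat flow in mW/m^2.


q = k * grad / 1000
q = 2.3253 * 76.597 / 1000
q = 0.1781110 W/m^2
Convert: 0.1781110 W/m^2 * 1000.0 = 178.11 mW/m^2
q = 178.11 mW/m^2


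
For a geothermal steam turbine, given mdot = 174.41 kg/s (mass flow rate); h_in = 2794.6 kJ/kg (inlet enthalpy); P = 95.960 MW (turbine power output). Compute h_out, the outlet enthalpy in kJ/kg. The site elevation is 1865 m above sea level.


h_out = h_in - P * 1000 / mdot
h_out = 2794.6 - 95.960 * 1000 / 174.41
h_out = 2244.4 kJ/kg


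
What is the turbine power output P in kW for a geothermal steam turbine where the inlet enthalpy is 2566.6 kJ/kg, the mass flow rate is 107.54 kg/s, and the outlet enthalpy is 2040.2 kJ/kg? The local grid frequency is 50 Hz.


P = mdot * (h_in - h_out) / 1000
P = 107.54 * (2566.6 - 2040.2) / 1000
P = 56.60906 MW
Convert: 56.60906 MW * 1000.0 = 56609 kW
P = 56609 kW


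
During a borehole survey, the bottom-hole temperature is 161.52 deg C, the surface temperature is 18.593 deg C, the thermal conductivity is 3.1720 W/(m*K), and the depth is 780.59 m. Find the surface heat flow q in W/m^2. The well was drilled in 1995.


Step 1: grad = (T_d - T_surf)/d * 1000 = (161.52 - 18.593)/780.59 * 1000 = 183.1012 deg C/km
Step 2: q = k * grad / 1000 = 3.172 * 183.1012 / 1000 = 0.58080 W/m^2
q = 0.58080 W/m^2


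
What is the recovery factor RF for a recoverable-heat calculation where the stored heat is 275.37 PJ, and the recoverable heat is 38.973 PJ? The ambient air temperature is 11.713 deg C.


RF = Q_rec / Q_s
RF = 38.973 / 275.37
RF = 0.14153


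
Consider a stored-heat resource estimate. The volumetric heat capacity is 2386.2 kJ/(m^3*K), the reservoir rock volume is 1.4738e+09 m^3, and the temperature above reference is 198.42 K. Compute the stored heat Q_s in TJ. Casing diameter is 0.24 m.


Q_s = Vr * rhoc * dT / 1e12
Q_s = 1.4738e+09 * 2386.2 * 198.42 / 1e12
Q_s = 697.7998 PJ
Convert: 697.7998 PJ * 1000.0 = 6.9780e+05 TJ
Q_s = 6.9780e+05 TJ


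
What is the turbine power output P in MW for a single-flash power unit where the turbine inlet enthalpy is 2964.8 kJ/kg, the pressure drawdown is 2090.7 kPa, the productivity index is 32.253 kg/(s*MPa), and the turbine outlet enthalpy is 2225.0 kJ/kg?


Step 1: mdot = PI * dP / 1000 = 32.253 * 2090.7 / 1000 = 67.43135 kg/s
Step 2: P = mdot*(h_in - h_out)/1000 = 67.43135*(2964.8 - 2225.0)/1000 = 49.886 MW
P = 49.886 MW


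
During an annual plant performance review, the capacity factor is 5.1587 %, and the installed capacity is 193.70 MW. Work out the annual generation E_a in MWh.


E_a = CF / 100 * cap * 8760
E_a = 5.1587 / 100 * 193.70 * 8760
E_a = 87533 MWh


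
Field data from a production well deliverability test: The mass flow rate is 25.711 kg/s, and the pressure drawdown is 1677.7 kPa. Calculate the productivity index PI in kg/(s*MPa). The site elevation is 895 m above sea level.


PI = mdot * 1000 / dP
PI = 25.711 * 1000 / 1677.7
PI = 15.325 kg/(s*MPa)


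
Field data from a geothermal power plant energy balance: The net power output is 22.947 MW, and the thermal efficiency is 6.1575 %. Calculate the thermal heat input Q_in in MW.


Q_in = W_net / (eta / 100)
Q_in = 22.947 / (6.1575 / 100)
Q_in = 372.67 MW


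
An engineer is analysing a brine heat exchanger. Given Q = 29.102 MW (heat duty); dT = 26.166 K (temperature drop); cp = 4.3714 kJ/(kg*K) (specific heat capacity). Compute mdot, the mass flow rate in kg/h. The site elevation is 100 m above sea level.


mdot = Q * 1000 / (cp * dT)
mdot = 29.102 * 1000 / (4.3714 * 26.166)
mdot = 254.4280 kg/s
Convert: 254.4280 kg/s * 3600.0 = 9.1594e+05 kg/h
mdot = 9.1594e+05 kg/h


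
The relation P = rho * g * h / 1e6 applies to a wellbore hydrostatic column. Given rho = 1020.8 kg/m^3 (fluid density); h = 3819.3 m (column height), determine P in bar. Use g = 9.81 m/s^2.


P = rho * g * h / 1e6
P = 1020.8 * 9.81 * 3819.3 / 1e6
P = 38.24665 MPa
Convert: 38.24665 MPa * 10.0 = 382.47 bar
P = 382.47 bar


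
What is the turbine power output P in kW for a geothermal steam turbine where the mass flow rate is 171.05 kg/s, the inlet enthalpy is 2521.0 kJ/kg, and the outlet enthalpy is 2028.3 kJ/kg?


P = mdot * (h_in - h_out) / 1000
P = 171.05 * (2521.0 - 2028.3) / 1000
P = 84.27634 MW
Convert: 84.27634 MW * 1000.0 = 84276 kW
P = 84276 kW


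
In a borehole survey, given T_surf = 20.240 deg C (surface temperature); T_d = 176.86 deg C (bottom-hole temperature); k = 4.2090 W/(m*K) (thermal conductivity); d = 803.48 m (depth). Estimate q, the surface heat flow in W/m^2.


Step 1: grad = (T_d - T_surf)/d * 1000 = (176.86 - 20.24)/803.48 * 1000 = 194.9271 deg C/km
Step 2: q = k * grad / 1000 = 4.209 * 194.9271 / 1000 = 0.82045 W/m^2
q = 0.82045 W/m^2


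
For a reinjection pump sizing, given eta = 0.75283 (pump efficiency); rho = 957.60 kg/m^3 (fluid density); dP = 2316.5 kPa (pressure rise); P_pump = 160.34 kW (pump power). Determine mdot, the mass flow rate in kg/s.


mdot = P_pump * rho * eta / dP
mdot = 160.34 * 957.60 * 0.75283 / 2316.5
mdot = 49.899 kg/s


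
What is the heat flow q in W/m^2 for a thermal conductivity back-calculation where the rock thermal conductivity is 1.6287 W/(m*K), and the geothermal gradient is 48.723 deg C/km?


q = k * grad / 1000
q = 1.6287 * 48.723 / 1000
q = 0.079355 W/m^2


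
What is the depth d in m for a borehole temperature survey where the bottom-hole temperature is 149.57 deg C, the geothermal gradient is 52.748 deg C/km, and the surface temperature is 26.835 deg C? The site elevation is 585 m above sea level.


d = (T_d - T_surf) / grad * 1000
d = (149.57 - 26.835) / 52.748 * 1000
d = 2326.8 m


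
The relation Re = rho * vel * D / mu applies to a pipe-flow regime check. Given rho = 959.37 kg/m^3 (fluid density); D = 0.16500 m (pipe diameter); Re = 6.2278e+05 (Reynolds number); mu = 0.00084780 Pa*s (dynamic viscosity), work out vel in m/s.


vel = Re * mu / (rho * D)
vel = 6.2278e+05 * 0.00084780 / (959.37 * 0.16500)
vel = 3.3355 m/s


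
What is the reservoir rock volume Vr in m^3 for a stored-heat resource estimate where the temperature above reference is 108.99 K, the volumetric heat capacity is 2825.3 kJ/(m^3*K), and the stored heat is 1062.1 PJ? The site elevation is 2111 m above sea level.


Vr = Q_s * 1e12 / (rhoc * dT)
Vr = 1062.1 * 1e12 / (2825.3 * 108.99)
Vr = 3.4492e+09 m^3


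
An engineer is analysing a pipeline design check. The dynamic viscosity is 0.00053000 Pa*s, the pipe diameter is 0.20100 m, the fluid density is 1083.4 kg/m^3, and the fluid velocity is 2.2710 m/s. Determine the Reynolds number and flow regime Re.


Step 1: Re = rho*vel*D/mu = 1083.4*2.271*0.201/0.00053 = 9.3310e+05
Step 2: Re = 9.3310e+05 > 4000, so flow is turbulent.
Re = 9.3310e+05 (turbulent)


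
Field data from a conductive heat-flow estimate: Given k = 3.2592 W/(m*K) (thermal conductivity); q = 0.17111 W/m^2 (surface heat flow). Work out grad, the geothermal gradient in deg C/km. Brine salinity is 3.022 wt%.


grad = q * 1000 / k
grad = 0.17111 * 1000 / 3.2592
grad = 52.501 deg C/km


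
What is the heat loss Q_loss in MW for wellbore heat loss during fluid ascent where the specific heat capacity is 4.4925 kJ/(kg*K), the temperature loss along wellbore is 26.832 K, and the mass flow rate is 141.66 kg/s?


Q_loss = mdot * cp * dT
Q_loss = 141.66 * 4.4925 * 26.832
Q_loss = 17076.09 kW
Convert: 17076.09 kW * 0.001 = 17.076 MW
Q_loss = 17.076 MW


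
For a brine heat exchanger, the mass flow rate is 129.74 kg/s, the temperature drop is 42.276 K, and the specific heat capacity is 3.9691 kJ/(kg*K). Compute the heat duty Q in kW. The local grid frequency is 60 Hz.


Q = mdot * cp * dT / 1000
Q = 129.74 * 3.9691 * 42.276 / 1000
Q = 21.77007 MW
Convert: 21.77007 MW * 1000.0 = 21770 kW
Q = 21770 kW


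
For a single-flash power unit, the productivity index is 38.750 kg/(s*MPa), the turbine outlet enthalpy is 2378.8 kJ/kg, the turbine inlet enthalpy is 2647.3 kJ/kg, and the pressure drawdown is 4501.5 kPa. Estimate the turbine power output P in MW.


Step 1: mdot = PI * dP / 1000 = 38.75 * 4501.5 / 1000 = 174.4331 kg/s
Step 2: P = mdot*(h_in - h_out)/1000 = 174.4331*(2647.3 - 2378.8)/1000 = 46.835 MW
P = 46.835 MW


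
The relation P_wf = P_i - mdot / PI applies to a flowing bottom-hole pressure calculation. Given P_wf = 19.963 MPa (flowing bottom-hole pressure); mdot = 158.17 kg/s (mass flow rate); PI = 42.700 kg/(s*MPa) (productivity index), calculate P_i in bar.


P_i = P_wf + mdot / PI
P_i = 19.963 + 158.17 / 42.700
P_i = 23.66722 MPa
Convert: 23.66722 MPa * 10.0 = 236.67 bar
P_i = 236.67 bar


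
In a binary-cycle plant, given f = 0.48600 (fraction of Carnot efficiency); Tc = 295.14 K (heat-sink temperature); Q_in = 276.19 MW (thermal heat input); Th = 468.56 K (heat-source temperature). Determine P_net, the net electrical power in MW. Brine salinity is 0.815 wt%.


Step 1: eta = (1 - Tc/Th)*f = (1 - 295.14/468.56)*0.486 = 0.1798748
Step 2: P_net = eta * Q_in = 0.1798748 * 276.19 = 49.680 MW
P_net = 49.680 MW


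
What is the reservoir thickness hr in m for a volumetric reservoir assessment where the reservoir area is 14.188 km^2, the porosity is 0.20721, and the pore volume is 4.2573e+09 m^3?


hr = Vp / (A * 1e6 * phi)
hr = 4.2573e+09 / (14.188 * 1e6 * 0.20721)
hr = 1448.1 m


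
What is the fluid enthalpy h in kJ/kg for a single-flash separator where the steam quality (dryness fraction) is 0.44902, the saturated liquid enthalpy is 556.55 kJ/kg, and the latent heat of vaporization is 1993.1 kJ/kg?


h = hf + x * hfg
h = 556.55 + 0.44902 * 1993.1
h = 1451.5 kJ/kg


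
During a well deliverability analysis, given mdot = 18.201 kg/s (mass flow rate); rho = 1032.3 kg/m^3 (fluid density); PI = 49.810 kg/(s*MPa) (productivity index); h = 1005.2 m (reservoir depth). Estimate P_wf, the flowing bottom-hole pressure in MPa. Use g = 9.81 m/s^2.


Step 1: P_i = rho*g*h/1e6 = 1032.3*9.81*1005.2/1e6 = 10.17952 MPa
Step 2: P_wf = P_i - mdot/PI = 10.17952 - 18.201/49.81 = 9.8141 MPa
P_wf = 9.8141 MPa


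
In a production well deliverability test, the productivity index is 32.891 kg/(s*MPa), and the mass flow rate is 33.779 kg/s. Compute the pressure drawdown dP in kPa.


dP = mdot * 1000 / PI
dP = 33.779 * 1000 / 32.891
dP = 1027.0 kPa


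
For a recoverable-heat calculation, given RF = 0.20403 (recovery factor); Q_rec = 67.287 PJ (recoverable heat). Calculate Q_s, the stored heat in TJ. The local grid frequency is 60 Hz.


Q_s = Q_rec / RF
Q_s = 67.287 / 0.20403
Q_s = 329.7897 PJ
Convert: 329.7897 PJ * 1000.0 = 3.2979e+05 TJ
Q_s = 3.2979e+05 TJ


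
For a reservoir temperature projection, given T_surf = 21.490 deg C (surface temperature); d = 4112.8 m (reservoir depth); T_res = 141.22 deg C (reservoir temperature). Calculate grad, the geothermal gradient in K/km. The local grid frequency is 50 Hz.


grad = (T_res - T_surf) / d * 1000
grad = (141.22 - 21.490) / 4112.8 * 1000
grad = 29.11155 deg C/km
Convert: 29.11155 deg C/km * 1.0 = 29.112 K/km
grad = 29.112 K/km


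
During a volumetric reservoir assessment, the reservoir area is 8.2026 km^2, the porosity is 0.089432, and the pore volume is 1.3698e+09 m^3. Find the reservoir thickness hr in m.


hr = Vp / (A * 1e6 * phi)
hr = 1.3698e+09 / (8.2026 * 1e6 * 0.089432)
hr = 1867.3 m


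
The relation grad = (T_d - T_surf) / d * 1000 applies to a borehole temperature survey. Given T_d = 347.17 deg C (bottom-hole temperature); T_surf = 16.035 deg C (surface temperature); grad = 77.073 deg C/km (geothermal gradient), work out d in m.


d = (T_d - T_surf) / grad * 1000
d = (347.17 - 16.035) / 77.073 * 1000
d = 4296.4 m


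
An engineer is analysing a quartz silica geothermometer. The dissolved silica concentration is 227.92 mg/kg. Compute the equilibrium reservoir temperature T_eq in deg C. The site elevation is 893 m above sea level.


T_eq = 1309 / (5.19 - log10(SiO2)) - 273.15
T_eq = 1309 / (5.19 - log10(227.92)) - 273.15
T_eq = 189.03 deg C


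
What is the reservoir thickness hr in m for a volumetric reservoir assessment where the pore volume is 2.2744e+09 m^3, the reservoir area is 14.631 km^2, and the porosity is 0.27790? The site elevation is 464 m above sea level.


hr = Vp / (A * 1e6 * phi)
hr = 2.2744e+09 / (14.631 * 1e6 * 0.27790)
hr = 559.38 m


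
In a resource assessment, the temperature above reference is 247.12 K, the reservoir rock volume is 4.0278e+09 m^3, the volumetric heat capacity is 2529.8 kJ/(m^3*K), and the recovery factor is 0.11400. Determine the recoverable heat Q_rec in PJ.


Step 1: Q_s = Vr*rhoc*dT/1e12 = 4.0278e+09*2529.8*247.12/1e12 = 2518.036 PJ
Step 2: Q_rec = Q_s * RF = 2518.036 * 0.114 = 287.06 PJ
Q_rec = 287.06 PJ


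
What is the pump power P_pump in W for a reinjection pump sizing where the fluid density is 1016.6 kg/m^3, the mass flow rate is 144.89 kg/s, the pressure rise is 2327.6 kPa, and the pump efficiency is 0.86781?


P_pump = mdot * dP / (rho * eta)
P_pump = 144.89 * 2327.6 / (1016.6 * 0.86781)
P_pump = 382.2716 kW
Convert: 382.2716 kW * 1000.0 = 3.8227e+05 W
P_pump = 3.8227e+05 W


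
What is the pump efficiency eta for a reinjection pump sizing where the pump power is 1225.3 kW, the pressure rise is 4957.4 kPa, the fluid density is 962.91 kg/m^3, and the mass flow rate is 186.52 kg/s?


eta = mdot * dP / (rho * P_pump)
eta = 186.52 * 4957.4 / (962.91 * 1225.3)
eta = 0.78370


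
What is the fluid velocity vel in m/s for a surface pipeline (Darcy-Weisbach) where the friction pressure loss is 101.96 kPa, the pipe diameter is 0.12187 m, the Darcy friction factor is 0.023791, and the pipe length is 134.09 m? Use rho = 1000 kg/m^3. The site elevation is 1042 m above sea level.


vel = sqrt(dP*1000*2*D / (f*L*rho))
vel = sqrt(101.96*1000*2*0.12187 / (0.023791*134.09*1000))
vel = 2.7911 m/s


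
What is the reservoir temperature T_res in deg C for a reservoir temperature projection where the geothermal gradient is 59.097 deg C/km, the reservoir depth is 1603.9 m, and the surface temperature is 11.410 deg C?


T_res = T_surf + grad * d / 1000
T_res = 11.410 + 59.097 * 1603.9 / 1000
T_res = 106.20 deg C


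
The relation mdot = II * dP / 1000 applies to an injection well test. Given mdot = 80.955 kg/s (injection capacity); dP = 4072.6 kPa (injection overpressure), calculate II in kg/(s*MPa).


II = mdot * 1000 / dP
II = 80.955 * 1000 / 4072.6
II = 19.878 kg/(s*MPa)


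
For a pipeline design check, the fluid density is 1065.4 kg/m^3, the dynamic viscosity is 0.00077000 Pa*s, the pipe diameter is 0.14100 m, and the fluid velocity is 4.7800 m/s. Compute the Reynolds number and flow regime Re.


Step 1: Re = rho*vel*D/mu = 1065.4*4.78*0.141/0.00077 = 9.3254e+05
Step 2: Re = 9.3254e+05 > 4000, so flow is turbulent.
Re = 9.3254e+05 (turbulent)


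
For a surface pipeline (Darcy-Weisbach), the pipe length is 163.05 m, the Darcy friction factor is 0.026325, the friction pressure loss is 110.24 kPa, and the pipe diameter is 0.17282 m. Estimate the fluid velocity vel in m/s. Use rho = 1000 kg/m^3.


vel = sqrt(dP*1000*2*D / (f*L*rho))
vel = sqrt(110.24*1000*2*0.17282 / (0.026325*163.05*1000))
vel = 2.9795 m/s


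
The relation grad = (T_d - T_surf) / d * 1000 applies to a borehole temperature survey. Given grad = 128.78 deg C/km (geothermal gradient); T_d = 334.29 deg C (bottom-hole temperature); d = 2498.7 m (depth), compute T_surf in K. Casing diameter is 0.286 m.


T_surf = T_d - grad * d / 1000
T_surf = 334.29 - 128.78 * 2498.7 / 1000
T_surf = 12.50741 deg C
Convert to K: 12.50741 + 273.15 = 285.66 K
T_surf = 285.66 K


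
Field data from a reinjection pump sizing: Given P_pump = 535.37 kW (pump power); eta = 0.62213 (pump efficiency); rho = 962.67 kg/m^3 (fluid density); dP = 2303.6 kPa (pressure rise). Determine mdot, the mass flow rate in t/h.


mdot = P_pump * rho * eta / dP
mdot = 535.37 * 962.67 * 0.62213 / 2303.6
mdot = 139.1892 kg/s
Convert: 139.1892 kg/s * 3.6 = 501.08 t/h
mdot = 501.08 t/h


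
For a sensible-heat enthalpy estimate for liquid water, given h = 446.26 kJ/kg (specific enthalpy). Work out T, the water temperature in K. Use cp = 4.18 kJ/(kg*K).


T = h / cp
T = 446.26 / 4.18
T = 106.7608 deg C
Convert to K: 106.7608 + 273.15 = 379.91 K
T = 379.91 K


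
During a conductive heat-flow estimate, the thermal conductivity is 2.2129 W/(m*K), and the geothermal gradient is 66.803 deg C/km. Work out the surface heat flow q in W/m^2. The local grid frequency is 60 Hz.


q = k * grad / 1000
q = 2.2129 * 66.803 / 1000
q = 0.14783 W/m^2


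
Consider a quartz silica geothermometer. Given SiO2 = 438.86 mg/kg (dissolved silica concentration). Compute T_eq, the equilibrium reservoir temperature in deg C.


T_eq = 1309 / (5.19 - log10(SiO2)) - 273.15
T_eq = 1309 / (5.19 - log10(438.86)) - 273.15
T_eq = 240.65 deg C


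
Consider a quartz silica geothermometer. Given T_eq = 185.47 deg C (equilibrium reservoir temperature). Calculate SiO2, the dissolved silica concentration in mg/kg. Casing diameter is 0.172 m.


SiO2 = 10^(5.19 - 1309/(T_eq + 273.15))
SiO2 = 10^(5.19 - 1309/(185.47 + 273.15))
SiO2 = 216.66 mg/kg


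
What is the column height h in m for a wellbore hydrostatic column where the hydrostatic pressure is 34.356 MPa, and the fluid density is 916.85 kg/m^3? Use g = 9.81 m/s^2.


h = P * 1e6 / (g * rho)
h = 34.356 * 1e6 / (9.81 * 916.85)
h = 3819.8 m


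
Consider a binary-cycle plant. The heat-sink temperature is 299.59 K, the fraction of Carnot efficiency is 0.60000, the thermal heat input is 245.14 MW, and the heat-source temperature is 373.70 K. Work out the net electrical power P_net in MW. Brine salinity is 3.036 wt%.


Step 1: eta = (1 - Tc/Th)*f = (1 - 299.59/373.7)*0.6 = 0.1189885
Step 2: P_net = eta * Q_in = 0.1189885 * 245.14 = 29.169 MW
P_net = 29.169 MW


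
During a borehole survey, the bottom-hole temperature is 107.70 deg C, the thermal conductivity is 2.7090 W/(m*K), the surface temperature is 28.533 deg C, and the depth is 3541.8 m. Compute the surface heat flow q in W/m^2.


Step 1: grad = (T_d - T_surf)/d * 1000 = (107.7 - 28.533)/3541.8 * 1000 = 22.35219 deg C/km
Step 2: q = k * grad / 1000 = 2.709 * 22.35219 / 1000 = 0.060552 W/m^2
q = 0.060552 W/m^2


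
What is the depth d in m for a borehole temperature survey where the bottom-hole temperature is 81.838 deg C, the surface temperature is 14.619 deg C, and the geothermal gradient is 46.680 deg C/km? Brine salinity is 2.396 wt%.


d = (T_d - T_surf) / grad * 1000
d = (81.838 - 14.619) / 46.680 * 1000
d = 1440.0 m


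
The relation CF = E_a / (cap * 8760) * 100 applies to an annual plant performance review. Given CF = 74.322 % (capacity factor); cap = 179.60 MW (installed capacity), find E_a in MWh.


E_a = CF / 100 * cap * 8760
E_a = 74.322 / 100 * 179.60 * 8760
E_a = 1.1693e+06 MWh


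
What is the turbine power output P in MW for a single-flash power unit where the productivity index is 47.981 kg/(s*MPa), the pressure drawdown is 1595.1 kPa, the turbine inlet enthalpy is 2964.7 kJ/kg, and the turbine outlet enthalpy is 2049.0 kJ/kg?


Step 1: mdot = PI * dP / 1000 = 47.981 * 1595.1 / 1000 = 76.53449 kg/s
Step 2: P = mdot*(h_in - h_out)/1000 = 76.53449*(2964.7 - 2049.0)/1000 = 70.083 MW
P = 70.083 MW
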